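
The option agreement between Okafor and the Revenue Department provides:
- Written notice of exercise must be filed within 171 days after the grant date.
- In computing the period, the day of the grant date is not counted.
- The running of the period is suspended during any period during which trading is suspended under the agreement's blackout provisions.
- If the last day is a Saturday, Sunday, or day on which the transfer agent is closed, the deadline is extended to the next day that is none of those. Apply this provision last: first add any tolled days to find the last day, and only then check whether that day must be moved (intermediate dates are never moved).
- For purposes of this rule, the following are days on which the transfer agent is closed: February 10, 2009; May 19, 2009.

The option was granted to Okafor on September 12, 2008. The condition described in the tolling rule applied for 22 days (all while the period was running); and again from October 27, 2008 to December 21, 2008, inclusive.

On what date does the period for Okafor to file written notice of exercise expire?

May 20, 2009

171 days after September 12, 2008 is March 2, 2009.
Tolling adds 22 days: March 2, 2009 + 22 days = March 24, 2009.
From October 27, 2008 through December 21, 2008 inclusive is 56 days; tolling adds 56 days: March 24, 2009 + 56 days = May 19, 2009.
May 19, 2009 is a listed holiday. The next qualifying day is May 20, 2009.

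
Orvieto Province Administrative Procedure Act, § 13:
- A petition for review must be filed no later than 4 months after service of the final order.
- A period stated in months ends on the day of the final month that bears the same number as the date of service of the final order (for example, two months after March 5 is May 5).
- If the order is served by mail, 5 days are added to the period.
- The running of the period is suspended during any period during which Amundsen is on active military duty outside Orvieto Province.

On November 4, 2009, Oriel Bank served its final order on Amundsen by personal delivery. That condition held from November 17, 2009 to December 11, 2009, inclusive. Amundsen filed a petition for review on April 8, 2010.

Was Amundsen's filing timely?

4 months after November 4, 2009 is March 4, 2010.
Service was not by mail, so no mail extension applies.
From November 17, 2009 through December 11, 2009 inclusive is 25 days; tolling adds 25 days: March 4, 2010 + 25 days = March 29, 2010.
The deadline is March 29, 2010; the filing on April 8, 2010 is after that date.

No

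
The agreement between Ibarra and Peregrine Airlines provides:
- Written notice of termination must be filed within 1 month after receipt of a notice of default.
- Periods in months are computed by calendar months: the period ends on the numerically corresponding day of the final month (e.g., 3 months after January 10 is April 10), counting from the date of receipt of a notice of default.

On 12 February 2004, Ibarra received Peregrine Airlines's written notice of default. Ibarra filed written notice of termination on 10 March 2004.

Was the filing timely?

1 month after 12 February 2004 is March 12, 2004.
The deadline is March 12, 2004; the filing on March 10, 2004 is on or before that date.

Yes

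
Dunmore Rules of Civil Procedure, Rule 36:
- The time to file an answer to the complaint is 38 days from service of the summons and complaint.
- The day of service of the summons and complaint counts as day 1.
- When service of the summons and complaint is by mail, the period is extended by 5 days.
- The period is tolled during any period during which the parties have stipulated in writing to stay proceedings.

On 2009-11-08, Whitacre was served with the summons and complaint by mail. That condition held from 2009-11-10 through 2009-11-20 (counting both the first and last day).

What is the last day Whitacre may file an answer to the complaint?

December 31, 2009

Counting 2009-11-08 as day 1, day 38 is December 15, 2009.
Service was by mail, adding 5 days: December 15, 2009 + 5 days = December 20, 2009.
From November 10, 2009 through November 20, 2009 inclusive is 11 days; tolling adds 11 days: December 20, 2009 + 11 days = December 31, 2009.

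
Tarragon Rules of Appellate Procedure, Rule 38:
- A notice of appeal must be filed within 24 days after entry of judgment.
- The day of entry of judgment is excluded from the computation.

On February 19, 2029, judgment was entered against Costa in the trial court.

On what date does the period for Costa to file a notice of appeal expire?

March 15, 2029

24 days after February 19, 2029 is March 15, 2029.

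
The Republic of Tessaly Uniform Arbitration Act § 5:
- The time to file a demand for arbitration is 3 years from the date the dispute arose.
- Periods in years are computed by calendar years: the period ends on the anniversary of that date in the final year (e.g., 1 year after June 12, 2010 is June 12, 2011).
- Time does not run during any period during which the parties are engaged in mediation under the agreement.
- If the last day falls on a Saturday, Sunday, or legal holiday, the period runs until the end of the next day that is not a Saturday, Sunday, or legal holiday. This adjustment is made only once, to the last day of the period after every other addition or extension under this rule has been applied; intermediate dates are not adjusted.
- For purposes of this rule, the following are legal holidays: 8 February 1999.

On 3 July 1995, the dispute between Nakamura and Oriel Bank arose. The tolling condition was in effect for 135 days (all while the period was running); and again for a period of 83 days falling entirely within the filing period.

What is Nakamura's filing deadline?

3 years after 3 July 1995 is July 3, 1998.
Tolling adds 135 days: July 3, 1998 + 135 days = November 15, 1998.
Tolling adds 83 days: November 15, 1998 + 83 days = February 6, 1999.
February 6, 1999 is Saturday; February 7, 1999 is Sunday; February 8, 1999 is a listed holiday. The next qualifying day is February 9, 1999.

February 9, 1999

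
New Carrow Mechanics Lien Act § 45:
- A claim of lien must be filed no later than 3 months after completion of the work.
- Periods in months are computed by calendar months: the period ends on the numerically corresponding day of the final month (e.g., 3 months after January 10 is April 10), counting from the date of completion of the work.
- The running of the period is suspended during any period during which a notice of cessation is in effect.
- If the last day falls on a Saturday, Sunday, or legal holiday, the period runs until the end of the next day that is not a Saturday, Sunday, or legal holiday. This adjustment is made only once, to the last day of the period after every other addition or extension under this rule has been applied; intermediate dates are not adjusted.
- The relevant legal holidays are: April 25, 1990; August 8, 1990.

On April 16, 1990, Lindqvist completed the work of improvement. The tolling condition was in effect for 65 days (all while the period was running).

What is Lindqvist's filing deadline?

3 months after April 16, 1990 is July 16, 1990.
Tolling adds 65 days: July 16, 1990 + 65 days = September 19, 1990.
September 19, 1990 is a Wednesday and not a legal holiday, so no extension applies.

September 19, 1990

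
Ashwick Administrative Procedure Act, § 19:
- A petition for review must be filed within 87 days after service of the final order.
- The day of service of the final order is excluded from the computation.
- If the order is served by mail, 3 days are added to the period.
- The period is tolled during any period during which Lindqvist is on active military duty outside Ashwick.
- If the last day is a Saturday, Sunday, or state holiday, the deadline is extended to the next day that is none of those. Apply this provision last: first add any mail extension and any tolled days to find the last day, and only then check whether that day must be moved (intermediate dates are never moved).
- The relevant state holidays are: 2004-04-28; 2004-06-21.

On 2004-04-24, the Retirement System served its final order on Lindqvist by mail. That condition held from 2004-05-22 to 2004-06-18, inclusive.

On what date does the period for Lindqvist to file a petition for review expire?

87 days after 2004-04-24 is July 20, 2004.
Service was by mail, adding 3 days: July 20, 2004 + 3 days = July 23, 2004.
From May 22, 2004 through June 18, 2004 inclusive is 28 days; tolling adds 28 days: July 23, 2004 + 28 days = August 20, 2004.
August 20, 2004 is a Friday and not a state holiday, so no extension applies.

August 20, 2004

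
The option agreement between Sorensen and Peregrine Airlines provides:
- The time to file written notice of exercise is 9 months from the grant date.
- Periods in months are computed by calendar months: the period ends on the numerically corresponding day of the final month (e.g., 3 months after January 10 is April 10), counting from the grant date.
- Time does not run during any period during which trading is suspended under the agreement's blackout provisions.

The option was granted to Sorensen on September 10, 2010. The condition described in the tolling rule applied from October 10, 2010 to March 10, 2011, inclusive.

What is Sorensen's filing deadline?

November 9, 2011

9 months after September 10, 2010 is June 10, 2011.
From October 10, 2010 through March 10, 2011 inclusive is 152 days; tolling adds 152 days: June 10, 2011 + 152 days = November 9, 2011.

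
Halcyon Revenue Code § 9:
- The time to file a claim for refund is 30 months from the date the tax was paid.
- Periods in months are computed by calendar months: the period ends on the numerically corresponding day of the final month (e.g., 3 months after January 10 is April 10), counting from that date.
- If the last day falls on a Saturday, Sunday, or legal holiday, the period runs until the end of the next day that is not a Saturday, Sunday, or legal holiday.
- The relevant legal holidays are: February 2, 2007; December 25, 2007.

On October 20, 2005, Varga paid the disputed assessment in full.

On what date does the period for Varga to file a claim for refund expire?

April 21, 2008

30 months after October 20, 2005 is April 20, 2008.
April 20, 2008 is Sunday. The next qualifying day is April 21, 2008.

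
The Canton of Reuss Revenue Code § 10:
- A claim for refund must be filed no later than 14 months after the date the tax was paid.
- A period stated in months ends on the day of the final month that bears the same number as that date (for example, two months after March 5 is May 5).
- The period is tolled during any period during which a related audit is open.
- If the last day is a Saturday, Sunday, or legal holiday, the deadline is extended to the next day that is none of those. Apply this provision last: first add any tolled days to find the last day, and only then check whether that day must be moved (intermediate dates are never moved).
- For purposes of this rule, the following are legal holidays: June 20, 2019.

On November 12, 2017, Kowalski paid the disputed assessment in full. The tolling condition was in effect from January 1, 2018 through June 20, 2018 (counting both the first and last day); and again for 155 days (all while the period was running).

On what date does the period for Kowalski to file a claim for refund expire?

December 4, 2019

14 months after November 12, 2017 is January 12, 2019.
From January 1, 2018 through June 20, 2018 inclusive is 171 days; tolling adds 171 days: January 12, 2019 + 171 days = July 2, 2019.
Tolling adds 155 days: July 2, 2019 + 155 days = December 4, 2019.
December 4, 2019 is a Wednesday and not a legal holiday, so no extension applies.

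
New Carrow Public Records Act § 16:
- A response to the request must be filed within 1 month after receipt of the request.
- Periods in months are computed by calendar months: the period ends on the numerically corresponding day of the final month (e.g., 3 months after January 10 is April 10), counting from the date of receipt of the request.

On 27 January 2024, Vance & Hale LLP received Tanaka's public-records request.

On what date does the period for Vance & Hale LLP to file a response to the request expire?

February 27, 2024

1 month after 27 January 2024 is February 27, 2024.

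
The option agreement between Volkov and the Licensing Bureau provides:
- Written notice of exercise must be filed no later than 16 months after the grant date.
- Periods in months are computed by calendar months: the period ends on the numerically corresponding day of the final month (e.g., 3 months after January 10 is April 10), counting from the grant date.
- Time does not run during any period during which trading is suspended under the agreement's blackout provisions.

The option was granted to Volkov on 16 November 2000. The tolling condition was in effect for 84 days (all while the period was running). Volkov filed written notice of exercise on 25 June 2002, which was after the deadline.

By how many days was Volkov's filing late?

16 months after 16 November 2000 is March 16, 2002.
Tolling adds 84 days: March 16, 2002 + 84 days = June 8, 2002.
The deadline is June 8, 2002; from June 8, 2002 to June 25, 2002 is 17 days.

17 days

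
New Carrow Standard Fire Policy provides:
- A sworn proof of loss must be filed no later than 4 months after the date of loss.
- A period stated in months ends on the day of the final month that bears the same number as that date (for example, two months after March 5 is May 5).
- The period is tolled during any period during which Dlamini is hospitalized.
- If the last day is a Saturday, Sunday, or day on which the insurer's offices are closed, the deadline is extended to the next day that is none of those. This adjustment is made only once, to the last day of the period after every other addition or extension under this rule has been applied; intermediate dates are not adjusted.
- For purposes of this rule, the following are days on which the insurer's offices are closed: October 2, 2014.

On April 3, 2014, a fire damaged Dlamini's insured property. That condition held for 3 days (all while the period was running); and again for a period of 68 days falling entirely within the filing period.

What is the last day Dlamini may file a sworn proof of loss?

October 13, 2014

4 months after April 3, 2014 is August 3, 2014.
Tolling adds 3 days: August 3, 2014 + 3 days = August 6, 2014.
Tolling adds 68 days: August 6, 2014 + 68 days = October 13, 2014.
October 13, 2014 is a Monday and not a day on which the insurer's offices are closed, so no extension applies.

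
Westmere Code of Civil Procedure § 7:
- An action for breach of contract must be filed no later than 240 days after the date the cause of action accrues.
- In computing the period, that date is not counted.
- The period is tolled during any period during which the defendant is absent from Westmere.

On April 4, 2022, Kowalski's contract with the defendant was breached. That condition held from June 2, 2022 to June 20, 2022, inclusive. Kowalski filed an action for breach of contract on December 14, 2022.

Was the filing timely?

240 days after April 4, 2022 is November 30, 2022.
From June 2, 2022 through June 20, 2022 inclusive is 19 days; tolling adds 19 days: November 30, 2022 + 19 days = December 19, 2022.
The deadline is December 19, 2022; the filing on December 14, 2022 is on or before that date.

Yes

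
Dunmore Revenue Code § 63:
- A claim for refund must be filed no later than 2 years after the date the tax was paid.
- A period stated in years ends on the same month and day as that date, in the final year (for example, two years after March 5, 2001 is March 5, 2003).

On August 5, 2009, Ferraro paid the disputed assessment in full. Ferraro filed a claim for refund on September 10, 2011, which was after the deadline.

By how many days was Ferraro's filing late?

36 days

2 years after August 5, 2009 is August 5, 2011.
The deadline is August 5, 2011; from August 5, 2011 to September 10, 2011 is 36 days.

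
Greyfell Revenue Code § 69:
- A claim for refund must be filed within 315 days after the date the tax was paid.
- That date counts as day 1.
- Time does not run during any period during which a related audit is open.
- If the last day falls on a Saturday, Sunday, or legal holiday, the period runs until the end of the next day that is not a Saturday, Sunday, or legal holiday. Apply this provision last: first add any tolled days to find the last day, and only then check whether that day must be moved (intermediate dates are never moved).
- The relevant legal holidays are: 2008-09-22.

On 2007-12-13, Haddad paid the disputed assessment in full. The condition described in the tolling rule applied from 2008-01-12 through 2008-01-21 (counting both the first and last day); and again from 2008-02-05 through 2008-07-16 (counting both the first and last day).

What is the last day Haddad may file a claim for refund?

Counting 2007-12-13 as day 1, day 315 is October 22, 2008.
From January 12, 2008 through January 21, 2008 inclusive is 10 days; tolling adds 10 days: October 22, 2008 + 10 days = November 1, 2008.
From February 5, 2008 through July 16, 2008 inclusive is 163 days; tolling adds 163 days: November 1, 2008 + 163 days = April 13, 2009.
April 13, 2009 is a Monday and not a legal holiday, so no extension applies.

April 13, 2009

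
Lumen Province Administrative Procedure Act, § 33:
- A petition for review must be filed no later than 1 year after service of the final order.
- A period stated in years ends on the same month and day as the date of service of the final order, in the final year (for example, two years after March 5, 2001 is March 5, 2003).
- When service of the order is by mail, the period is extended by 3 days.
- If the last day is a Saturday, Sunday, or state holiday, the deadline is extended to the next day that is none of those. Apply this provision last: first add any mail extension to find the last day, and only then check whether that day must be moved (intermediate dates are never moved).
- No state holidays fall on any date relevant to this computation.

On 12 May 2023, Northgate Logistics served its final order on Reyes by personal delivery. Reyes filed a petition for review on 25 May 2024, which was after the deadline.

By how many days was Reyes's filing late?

1 year after 12 May 2023 is May 12, 2024.
Service was not by mail, so no mail extension applies.
May 12, 2024 is Sunday. The next qualifying day is May 13, 2024.
The deadline is May 13, 2024; from May 13, 2024 to May 25, 2024 is 12 days.

12 days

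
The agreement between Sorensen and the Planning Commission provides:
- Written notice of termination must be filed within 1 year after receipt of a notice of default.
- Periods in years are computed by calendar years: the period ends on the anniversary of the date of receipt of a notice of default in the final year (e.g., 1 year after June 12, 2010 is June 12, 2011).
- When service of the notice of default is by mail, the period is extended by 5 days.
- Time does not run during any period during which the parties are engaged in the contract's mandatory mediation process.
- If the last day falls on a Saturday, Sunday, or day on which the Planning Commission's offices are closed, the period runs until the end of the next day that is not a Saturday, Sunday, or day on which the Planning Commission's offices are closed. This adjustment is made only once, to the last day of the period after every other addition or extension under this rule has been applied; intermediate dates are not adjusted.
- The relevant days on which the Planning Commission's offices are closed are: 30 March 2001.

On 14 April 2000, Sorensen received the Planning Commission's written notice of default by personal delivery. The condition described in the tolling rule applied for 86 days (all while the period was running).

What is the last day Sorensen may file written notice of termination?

1 year after 14 April 2000 is April 14, 2001.
Service was not by mail, so no mail extension applies.
Tolling adds 86 days: April 14, 2001 + 86 days = July 9, 2001.
July 9, 2001 is a Monday and not a day on which the Planning Commission's offices are closed, so no extension applies.

July 9, 2001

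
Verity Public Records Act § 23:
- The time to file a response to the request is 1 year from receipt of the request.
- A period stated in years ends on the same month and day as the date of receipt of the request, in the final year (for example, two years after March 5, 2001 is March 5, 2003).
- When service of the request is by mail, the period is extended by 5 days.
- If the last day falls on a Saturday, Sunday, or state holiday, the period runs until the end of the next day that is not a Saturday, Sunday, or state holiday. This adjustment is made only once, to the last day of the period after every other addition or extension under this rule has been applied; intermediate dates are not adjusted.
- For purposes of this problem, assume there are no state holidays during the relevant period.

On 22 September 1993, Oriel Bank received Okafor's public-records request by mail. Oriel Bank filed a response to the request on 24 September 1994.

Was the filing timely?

1 year after 22 September 1993 is September 22, 1994.
Service was by mail, adding 5 days: September 22, 1994 + 5 days = September 27, 1994.
September 27, 1994 is a Tuesday and not a state holiday, so no extension applies.
The deadline is September 27, 1994; the filing on September 24, 1994 is on or before that date.

Yes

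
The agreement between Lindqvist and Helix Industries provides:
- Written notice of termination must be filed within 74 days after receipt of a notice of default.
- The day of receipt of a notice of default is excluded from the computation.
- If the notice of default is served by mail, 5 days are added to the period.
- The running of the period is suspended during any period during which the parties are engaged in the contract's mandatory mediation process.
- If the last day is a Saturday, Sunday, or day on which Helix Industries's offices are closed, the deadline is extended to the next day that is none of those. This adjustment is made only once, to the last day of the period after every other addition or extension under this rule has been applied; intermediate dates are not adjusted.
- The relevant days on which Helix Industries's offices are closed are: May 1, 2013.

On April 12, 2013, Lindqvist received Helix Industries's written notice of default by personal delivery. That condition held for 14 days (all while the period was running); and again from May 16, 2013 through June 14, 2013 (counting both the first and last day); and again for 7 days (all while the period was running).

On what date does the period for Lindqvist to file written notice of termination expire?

74 days after April 12, 2013 is June 25, 2013.
Service was not by mail, so no mail extension applies.
Tolling adds 14 days: June 25, 2013 + 14 days = July 9, 2013.
From May 16, 2013 through June 14, 2013 inclusive is 30 days; tolling adds 30 days: July 9, 2013 + 30 days = August 8, 2013.
Tolling adds 7 days: August 8, 2013 + 7 days = August 15, 2013.
August 15, 2013 is a Thursday and not a day on which Helix Industries's offices are closed, so no extension applies.

August 15, 2013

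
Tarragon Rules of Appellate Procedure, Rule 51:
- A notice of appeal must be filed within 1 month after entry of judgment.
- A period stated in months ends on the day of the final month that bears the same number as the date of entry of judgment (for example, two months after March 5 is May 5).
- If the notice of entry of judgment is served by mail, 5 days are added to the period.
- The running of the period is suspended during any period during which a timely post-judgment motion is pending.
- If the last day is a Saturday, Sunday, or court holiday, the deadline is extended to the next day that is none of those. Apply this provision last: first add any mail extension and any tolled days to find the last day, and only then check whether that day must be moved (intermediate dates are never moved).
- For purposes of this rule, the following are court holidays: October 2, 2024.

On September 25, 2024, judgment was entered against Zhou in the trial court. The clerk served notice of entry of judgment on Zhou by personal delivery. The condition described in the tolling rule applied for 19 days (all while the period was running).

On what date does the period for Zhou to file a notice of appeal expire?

1 month after September 25, 2024 is October 25, 2024.
Service was not by mail, so no mail extension applies.
Tolling adds 19 days: October 25, 2024 + 19 days = November 13, 2024.
November 13, 2024 is a Wednesday and not a court holiday, so no extension applies.

November 13, 2024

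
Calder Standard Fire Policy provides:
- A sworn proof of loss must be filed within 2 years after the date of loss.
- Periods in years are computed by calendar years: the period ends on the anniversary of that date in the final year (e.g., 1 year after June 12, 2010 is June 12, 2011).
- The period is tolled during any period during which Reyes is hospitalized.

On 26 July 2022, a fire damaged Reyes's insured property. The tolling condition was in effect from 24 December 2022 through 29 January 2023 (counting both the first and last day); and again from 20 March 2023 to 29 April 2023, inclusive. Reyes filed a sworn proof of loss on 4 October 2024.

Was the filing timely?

2 years after 26 July 2022 is July 26, 2024.
From December 24, 2022 through January 29, 2023 inclusive is 37 days; tolling adds 37 days: July 26, 2024 + 37 days = September 1, 2024.
From March 20, 2023 through April 29, 2023 inclusive is 41 days; tolling adds 41 days: September 1, 2024 + 41 days = October 12, 2024.
The deadline is October 12, 2024; the filing on October 4, 2024 is on or before that date.

Yes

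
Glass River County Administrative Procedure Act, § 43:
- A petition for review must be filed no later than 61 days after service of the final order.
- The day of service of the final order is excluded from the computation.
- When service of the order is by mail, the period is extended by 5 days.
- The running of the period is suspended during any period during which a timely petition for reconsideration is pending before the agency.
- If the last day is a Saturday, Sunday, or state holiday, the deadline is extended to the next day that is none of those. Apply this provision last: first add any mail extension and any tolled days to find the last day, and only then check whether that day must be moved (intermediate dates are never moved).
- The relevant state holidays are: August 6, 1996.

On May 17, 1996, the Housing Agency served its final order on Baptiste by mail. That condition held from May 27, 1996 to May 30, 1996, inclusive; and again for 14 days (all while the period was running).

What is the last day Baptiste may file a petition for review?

61 days after May 17, 1996 is July 17, 1996.
Service was by mail, adding 5 days: July 17, 1996 + 5 days = July 22, 1996.
From May 27, 1996 through May 30, 1996 inclusive is 4 days; tolling adds 4 days: July 22, 1996 + 4 days = July 26, 1996.
Tolling adds 14 days: July 26, 1996 + 14 days = August 9, 1996.
August 9, 1996 is a Friday and not a state holiday, so no extension applies.

August 9, 1996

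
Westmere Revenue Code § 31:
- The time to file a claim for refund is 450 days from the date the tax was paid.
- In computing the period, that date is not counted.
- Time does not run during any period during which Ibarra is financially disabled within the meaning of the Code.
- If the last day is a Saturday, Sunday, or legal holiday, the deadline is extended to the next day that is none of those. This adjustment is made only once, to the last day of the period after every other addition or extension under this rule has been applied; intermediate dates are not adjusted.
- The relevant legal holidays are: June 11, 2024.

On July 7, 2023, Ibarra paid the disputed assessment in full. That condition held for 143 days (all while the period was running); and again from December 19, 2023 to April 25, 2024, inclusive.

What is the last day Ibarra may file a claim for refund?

450 days after July 7, 2023 is September 29, 2024.
Tolling adds 143 days: September 29, 2024 + 143 days = February 19, 2025.
From December 19, 2023 through April 25, 2024 inclusive is 129 days; tolling adds 129 days: February 19, 2025 + 129 days = June 28, 2025.
June 28, 2025 is Saturday; June 29, 2025 is Sunday. The next qualifying day is June 30, 2025.

June 30, 2025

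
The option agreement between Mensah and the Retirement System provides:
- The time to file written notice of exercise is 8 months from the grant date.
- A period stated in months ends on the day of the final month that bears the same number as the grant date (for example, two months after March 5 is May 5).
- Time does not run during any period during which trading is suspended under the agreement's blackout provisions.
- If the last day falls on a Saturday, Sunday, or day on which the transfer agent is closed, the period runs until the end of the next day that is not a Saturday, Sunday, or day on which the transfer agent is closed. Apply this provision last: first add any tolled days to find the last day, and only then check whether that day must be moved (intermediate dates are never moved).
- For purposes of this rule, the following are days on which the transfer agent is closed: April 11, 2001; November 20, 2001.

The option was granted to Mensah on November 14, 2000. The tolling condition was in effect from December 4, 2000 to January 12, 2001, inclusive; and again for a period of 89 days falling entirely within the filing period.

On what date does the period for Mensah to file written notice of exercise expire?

November 21, 2001

8 months after November 14, 2000 is July 14, 2001.
From December 4, 2000 through January 12, 2001 inclusive is 40 days; tolling adds 40 days: July 14, 2001 + 40 days = August 23, 2001.
Tolling adds 89 days: August 23, 2001 + 89 days = November 20, 2001.
November 20, 2001 is a listed holiday. The next qualifying day is November 21, 2001.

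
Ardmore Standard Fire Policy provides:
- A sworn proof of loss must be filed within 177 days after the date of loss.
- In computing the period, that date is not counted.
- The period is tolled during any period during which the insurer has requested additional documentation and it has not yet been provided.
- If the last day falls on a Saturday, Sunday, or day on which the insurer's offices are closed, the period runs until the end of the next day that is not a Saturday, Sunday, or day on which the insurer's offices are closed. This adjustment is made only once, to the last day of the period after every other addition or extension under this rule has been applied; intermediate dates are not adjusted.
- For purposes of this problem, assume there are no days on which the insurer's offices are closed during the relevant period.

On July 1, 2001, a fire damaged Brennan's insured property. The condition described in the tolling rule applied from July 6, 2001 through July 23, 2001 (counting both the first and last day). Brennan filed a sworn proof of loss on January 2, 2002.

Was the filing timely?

177 days after July 1, 2001 is December 25, 2001.
From July 6, 2001 through July 23, 2001 inclusive is 18 days; tolling adds 18 days: December 25, 2001 + 18 days = January 12, 2002.
January 12, 2002 is Saturday; January 13, 2002 is Sunday. The next qualifying day is January 14, 2002.
The deadline is January 14, 2002; the filing on January 2, 2002 is on or before that date.

Yes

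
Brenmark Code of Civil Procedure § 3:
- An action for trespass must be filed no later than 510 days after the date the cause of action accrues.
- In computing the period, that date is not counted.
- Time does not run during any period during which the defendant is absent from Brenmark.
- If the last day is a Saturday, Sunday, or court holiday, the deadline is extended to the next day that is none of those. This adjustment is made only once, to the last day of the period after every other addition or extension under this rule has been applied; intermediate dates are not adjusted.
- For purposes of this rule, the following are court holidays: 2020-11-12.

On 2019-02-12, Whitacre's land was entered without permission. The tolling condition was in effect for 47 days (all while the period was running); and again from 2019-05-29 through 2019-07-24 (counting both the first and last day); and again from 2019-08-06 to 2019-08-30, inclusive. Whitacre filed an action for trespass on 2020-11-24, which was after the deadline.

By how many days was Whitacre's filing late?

11 days

510 days after 2019-02-12 is July 6, 2020.
Tolling adds 47 days: July 6, 2020 + 47 days = August 22, 2020.
From May 29, 2019 through July 24, 2019 inclusive is 57 days; tolling adds 57 days: August 22, 2020 + 57 days = October 18, 2020.
From August 6, 2019 through August 30, 2019 inclusive is 25 days; tolling adds 25 days: October 18, 2020 + 25 days = November 12, 2020.
November 12, 2020 is a listed holiday. The next qualifying day is November 13, 2020.
The deadline is November 13, 2020; from November 13, 2020 to November 24, 2020 is 11 days.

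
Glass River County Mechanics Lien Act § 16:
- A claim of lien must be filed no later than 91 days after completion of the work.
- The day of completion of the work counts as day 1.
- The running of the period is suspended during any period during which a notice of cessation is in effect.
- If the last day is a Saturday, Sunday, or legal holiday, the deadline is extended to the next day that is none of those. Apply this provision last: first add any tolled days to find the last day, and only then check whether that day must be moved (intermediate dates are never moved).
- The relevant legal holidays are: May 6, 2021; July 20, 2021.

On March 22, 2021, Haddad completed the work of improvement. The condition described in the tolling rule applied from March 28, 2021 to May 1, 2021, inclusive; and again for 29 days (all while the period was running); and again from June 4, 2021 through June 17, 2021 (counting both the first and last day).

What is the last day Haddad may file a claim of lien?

September 6, 2021

Counting March 22, 2021 as day 1, day 91 is June 20, 2021.
From March 28, 2021 through May 1, 2021 inclusive is 35 days; tolling adds 35 days: June 20, 2021 + 35 days = July 25, 2021.
Tolling adds 29 days: July 25, 2021 + 29 days = August 23, 2021.
From June 4, 2021 through June 17, 2021 inclusive is 14 days; tolling adds 14 days: August 23, 2021 + 14 days = September 6, 2021.
September 6, 2021 is a Monday and not a legal holiday, so no extension applies.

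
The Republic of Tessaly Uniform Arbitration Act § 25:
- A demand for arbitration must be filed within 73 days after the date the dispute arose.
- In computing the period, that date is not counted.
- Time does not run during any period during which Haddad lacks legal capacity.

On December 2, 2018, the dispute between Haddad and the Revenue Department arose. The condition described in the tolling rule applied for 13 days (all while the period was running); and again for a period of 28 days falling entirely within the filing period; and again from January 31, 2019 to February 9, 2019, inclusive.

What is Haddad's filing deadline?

April 5, 2019

73 days after December 2, 2018 is February 13, 2019.
Tolling adds 13 days: February 13, 2019 + 13 days = February 26, 2019.
Tolling adds 28 days: February 26, 2019 + 28 days = March 26, 2019.
From January 31, 2019 through February 9, 2019 inclusive is 10 days; tolling adds 10 days: March 26, 2019 + 10 days = April 5, 2019.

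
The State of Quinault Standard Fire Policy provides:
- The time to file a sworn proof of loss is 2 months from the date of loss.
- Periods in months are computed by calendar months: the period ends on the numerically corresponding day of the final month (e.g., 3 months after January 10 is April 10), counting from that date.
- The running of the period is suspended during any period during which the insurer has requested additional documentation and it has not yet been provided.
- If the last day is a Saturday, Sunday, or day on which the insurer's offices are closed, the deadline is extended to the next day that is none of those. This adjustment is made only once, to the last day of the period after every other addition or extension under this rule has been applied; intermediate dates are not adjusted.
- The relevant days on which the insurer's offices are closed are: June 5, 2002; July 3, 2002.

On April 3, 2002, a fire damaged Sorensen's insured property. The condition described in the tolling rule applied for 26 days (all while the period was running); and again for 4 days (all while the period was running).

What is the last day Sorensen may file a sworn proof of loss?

July 4, 2002

2 months after April 3, 2002 is June 3, 2002.
Tolling adds 26 days: June 3, 2002 + 26 days = June 29, 2002.
Tolling adds 4 days: June 29, 2002 + 4 days = July 3, 2002.
July 3, 2002 is a listed holiday. The next qualifying day is July 4, 2002.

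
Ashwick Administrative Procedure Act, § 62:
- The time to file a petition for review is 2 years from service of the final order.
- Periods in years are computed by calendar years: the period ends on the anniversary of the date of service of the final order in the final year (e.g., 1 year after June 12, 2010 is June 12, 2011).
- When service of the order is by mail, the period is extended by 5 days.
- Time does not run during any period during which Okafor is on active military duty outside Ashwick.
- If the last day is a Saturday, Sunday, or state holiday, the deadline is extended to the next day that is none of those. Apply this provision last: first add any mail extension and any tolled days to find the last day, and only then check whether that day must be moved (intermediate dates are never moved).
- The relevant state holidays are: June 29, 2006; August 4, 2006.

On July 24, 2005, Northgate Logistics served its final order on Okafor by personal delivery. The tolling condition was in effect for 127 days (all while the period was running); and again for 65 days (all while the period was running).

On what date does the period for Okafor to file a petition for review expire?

2 years after July 24, 2005 is July 24, 2007.
Service was not by mail, so no mail extension applies.
Tolling adds 127 days: July 24, 2007 + 127 days = November 28, 2007.
Tolling adds 65 days: November 28, 2007 + 65 days = February 1, 2008.
February 1, 2008 is a Friday and not a state holiday, so no extension applies.

February 1, 2008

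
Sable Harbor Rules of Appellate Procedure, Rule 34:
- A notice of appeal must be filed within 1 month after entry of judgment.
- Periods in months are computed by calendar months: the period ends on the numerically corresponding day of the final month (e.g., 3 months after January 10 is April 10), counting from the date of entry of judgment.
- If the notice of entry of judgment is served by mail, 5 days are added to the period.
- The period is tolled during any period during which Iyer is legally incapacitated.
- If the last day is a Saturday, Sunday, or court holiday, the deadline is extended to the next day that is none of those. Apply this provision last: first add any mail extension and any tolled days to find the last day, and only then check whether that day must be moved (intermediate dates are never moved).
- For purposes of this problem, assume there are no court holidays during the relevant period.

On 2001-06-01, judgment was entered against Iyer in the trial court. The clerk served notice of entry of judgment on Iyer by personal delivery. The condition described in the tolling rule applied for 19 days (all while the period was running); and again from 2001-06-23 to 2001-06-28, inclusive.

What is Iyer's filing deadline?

1 month after 2001-06-01 is July 1, 2001.
Service was not by mail, so no mail extension applies.
Tolling adds 19 days: July 1, 2001 + 19 days = July 20, 2001.
From June 23, 2001 through June 28, 2001 inclusive is 6 days; tolling adds 6 days: July 20, 2001 + 6 days = July 26, 2001.
July 26, 2001 is a Thursday and not a court holiday, so no extension applies.

July 26, 2001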